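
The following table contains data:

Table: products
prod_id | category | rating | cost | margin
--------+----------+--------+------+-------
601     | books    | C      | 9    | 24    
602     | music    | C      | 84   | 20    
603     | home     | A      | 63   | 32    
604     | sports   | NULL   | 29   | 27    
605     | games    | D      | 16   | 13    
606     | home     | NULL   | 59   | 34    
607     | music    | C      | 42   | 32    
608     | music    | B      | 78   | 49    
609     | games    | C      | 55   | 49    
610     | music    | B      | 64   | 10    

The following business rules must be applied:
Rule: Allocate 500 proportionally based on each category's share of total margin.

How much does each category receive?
books: 41.38, games: 106.9, home: 113.79, music: 191.38, sports: 46.55

Step 1: Calculate total margin = 290
Step 2: Calculate each category's proportion:
  books: 24/290 = 8.28% → 41.38
  games: 62/290 = 21.38% → 106.9
  home: 66/290 = 22.76% → 113.79
  music: 111/290 = 38.28% → 191.38
  sports: 27/290 = 9.31% → 46.55
Step 3: Verify: sum of allocations ≈ 500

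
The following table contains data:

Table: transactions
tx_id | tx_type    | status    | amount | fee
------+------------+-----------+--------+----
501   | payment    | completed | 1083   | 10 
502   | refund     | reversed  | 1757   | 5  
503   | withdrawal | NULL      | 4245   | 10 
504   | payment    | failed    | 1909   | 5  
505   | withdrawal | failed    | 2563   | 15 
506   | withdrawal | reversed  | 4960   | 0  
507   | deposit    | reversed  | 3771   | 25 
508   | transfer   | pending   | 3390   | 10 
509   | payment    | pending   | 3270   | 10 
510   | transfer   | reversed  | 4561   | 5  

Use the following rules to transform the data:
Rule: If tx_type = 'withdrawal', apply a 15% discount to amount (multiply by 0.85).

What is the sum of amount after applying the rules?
29743.8

Step 1: Records with tx_type = 'withdrawal' have total amount = 11768
Step 2: Apply multiplier: 11768 × 0.85 = 10002.8
Step 3: Other records total: 19741
Step 4: Final sum = 10002.8 + 19741 = 29743.8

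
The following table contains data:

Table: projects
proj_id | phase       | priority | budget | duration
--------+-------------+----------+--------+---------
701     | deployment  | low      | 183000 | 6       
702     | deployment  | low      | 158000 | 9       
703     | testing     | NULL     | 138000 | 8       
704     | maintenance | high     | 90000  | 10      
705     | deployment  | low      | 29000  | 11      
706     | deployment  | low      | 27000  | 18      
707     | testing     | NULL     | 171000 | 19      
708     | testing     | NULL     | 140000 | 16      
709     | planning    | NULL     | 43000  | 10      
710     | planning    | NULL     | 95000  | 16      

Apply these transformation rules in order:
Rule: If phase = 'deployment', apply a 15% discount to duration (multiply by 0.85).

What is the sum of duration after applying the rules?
116.4

Step 1: Records with phase = 'deployment' have total duration = 44
Step 2: Apply multiplier: 44 × 0.85 = 37.4
Step 3: Other records total: 79
Step 4: Final sum = 37.4 + 79 = 116.4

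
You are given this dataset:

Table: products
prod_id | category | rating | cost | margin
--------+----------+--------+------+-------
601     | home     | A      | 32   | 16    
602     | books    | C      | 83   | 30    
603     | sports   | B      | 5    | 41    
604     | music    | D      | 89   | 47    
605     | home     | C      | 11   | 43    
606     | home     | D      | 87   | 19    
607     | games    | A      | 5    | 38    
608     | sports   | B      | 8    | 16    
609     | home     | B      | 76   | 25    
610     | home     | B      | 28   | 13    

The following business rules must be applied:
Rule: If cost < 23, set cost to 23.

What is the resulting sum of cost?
487

Step 1: 4 records have cost < 23
Step 2: These records originally summed to 29
Step 3: After setting to minimum: 4 × 23 = 92
Step 4: Unaffected records sum: 395
Step 5: Final sum = 92 + 395 = 487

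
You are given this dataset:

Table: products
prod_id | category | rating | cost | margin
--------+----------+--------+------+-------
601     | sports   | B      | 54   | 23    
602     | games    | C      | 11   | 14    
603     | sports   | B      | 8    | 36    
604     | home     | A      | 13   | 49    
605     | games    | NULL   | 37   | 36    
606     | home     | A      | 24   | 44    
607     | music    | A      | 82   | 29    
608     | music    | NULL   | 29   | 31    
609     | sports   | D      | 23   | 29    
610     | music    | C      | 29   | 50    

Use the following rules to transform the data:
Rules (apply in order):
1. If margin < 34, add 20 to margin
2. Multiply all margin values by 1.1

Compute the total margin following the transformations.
485.1

Step 1: Apply Rule 1 - Add 20 to records with margin < 34
  - 5 records affected: 126 + (5 × 20) = 226
  - Unaffected records: 215
  - Sum after Rule 1: 441
Step 2: Apply Rule 2 - Multiply all by 1.1
  - 441 × 1.1 = 485.1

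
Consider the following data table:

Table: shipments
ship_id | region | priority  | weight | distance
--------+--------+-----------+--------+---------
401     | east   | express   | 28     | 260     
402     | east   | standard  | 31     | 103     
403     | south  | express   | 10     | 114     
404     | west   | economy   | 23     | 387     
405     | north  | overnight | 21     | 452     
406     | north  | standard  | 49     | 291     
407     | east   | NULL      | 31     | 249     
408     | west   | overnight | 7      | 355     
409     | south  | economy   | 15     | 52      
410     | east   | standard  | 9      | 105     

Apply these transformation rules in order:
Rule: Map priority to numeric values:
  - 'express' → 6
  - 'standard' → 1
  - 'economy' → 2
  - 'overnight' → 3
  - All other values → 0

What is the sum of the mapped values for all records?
25

Step 1: Apply mapping to each record
Step 2: Count by status:
  'express': 2 records × 6 = 12
  'standard': 3 records × 1 = 3
  'economy': 2 records × 2 = 4
  'overnight': 2 records × 3 = 6
Step 3: Sum all mapped values = 25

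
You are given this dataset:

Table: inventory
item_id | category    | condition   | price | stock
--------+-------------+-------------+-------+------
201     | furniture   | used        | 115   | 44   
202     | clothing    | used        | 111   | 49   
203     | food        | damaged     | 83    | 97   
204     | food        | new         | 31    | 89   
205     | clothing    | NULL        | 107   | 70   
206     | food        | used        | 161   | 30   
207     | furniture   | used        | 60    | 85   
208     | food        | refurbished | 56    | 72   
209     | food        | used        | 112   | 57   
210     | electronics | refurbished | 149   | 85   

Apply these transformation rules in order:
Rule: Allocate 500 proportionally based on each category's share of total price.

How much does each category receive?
clothing: 110.66, electronics: 75.63, food: 224.87, furniture: 88.83

Step 1: Calculate total price = 985
Step 2: Calculate each category's proportion:
  clothing: 218/985 = 22.13% → 110.66
  electronics: 149/985 = 15.13% → 75.63
  food: 443/985 = 44.97% → 224.87
  furniture: 175/985 = 17.77% → 88.83
Step 3: Verify: sum of allocations ≈ 500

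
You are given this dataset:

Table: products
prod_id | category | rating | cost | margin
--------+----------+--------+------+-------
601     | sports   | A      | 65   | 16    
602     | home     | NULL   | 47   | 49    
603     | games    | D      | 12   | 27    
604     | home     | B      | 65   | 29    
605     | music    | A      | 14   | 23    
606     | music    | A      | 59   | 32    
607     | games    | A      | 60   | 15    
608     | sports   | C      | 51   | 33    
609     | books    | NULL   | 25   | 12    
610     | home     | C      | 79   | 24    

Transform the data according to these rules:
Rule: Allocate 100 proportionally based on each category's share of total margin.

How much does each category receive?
books: 4.62, games: 16.15, home: 39.23, music: 21.15, sports: 18.85

Step 1: Calculate total margin = 260
Step 2: Calculate each category's proportion:
  books: 12/260 = 4.62% → 4.62
  games: 42/260 = 16.15% → 16.15
  home: 102/260 = 39.23% → 39.23
  music: 55/260 = 21.15% → 21.15
  sports: 49/260 = 18.85% → 18.85
Step 3: Verify: sum of allocations ≈ 100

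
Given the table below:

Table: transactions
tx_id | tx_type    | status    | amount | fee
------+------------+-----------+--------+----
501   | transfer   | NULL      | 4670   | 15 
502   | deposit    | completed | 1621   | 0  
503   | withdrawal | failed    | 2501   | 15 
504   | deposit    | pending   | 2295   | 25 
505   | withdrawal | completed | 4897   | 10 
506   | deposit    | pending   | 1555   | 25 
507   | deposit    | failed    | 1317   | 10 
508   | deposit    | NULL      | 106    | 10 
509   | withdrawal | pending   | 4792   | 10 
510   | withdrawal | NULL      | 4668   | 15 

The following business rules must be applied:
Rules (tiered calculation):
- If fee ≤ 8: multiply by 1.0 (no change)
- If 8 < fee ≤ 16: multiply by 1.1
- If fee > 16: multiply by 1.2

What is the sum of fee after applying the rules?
153.5

Step 1: Tier 1 (fee ≤ 8): 1 records, sum = 0 × 1.0 = 0.0
Step 2: Tier 2 (8 < fee ≤ 16): 7 records, sum = 85 × 1.1 = 93.5
Step 3: Tier 3 (fee > 16): 2 records, sum = 50 × 1.2 = 60.0
Step 4: Final sum = 0.0 + 93.5 + 60.0 = 153.5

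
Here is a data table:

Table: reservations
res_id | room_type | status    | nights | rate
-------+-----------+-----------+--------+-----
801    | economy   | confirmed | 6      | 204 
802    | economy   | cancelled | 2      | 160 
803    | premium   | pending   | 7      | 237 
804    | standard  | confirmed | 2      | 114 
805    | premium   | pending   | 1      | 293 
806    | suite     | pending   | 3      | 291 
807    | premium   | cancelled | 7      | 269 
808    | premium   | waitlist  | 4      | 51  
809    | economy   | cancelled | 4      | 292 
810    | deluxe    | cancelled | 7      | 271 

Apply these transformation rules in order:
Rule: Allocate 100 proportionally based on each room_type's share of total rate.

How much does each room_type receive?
deluxe: 12.42, economy: 30.06, premium: 38.96, standard: 5.22, suite: 13.34

Step 1: Calculate total rate = 2182
Step 2: Calculate each room_type's proportion:
  deluxe: 271/2182 = 12.42% → 12.42
  economy: 656/2182 = 30.06% → 30.06
  premium: 850/2182 = 38.96% → 38.96
  standard: 114/2182 = 5.22% → 5.22
  suite: 291/2182 = 13.34% → 13.34
Step 3: Verify: sum of allocations ≈ 100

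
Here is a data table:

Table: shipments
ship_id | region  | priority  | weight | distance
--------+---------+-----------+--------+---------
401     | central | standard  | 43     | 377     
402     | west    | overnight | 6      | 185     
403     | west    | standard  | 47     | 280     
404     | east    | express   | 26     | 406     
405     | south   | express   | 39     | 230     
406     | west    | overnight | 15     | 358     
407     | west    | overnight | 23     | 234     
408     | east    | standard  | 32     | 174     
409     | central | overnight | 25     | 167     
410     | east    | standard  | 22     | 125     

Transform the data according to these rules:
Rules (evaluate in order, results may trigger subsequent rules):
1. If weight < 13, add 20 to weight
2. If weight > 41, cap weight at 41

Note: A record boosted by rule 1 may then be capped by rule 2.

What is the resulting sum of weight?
290

Step 1: Apply rule 1 to records with weight < 13
  - 1 records get bonus of 20
  - Of these, 0 records then exceed 41 and get capped
Step 2: Apply rule 2 to records with weight > 41
  - 2 records (original) are capped
Step 3: Calculate final sum = 290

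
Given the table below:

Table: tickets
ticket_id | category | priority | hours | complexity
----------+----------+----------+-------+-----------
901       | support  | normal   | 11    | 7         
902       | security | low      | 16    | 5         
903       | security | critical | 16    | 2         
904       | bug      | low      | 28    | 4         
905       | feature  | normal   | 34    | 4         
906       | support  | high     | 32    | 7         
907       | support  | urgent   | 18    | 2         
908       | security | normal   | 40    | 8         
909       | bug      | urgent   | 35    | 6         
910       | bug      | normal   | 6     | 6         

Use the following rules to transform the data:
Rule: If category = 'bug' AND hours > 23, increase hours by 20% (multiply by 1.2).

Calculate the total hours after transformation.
248.6

Step 1: Find records where category = 'bug' AND hours > 23
Step 2: 2 records match, summing to 63
Step 3: After multiplier: 63 × 1.2 = 75.6
Step 4: Unaffected records sum: 173
Step 5: Final sum = 75.6 + 173 = 248.6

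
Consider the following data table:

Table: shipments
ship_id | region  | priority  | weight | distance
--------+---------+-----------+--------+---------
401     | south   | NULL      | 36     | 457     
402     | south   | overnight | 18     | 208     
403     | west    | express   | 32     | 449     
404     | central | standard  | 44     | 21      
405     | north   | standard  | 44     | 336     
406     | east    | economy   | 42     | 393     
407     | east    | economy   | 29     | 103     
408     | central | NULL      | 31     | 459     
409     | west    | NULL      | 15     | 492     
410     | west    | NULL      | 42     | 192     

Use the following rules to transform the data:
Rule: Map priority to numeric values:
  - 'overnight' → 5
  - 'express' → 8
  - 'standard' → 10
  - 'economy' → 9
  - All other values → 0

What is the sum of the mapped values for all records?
51

Step 1: Apply mapping to each record
Step 2: Count by status:
  'overnight': 1 records × 5 = 5
  'express': 1 records × 8 = 8
  'standard': 2 records × 10 = 20
  'economy': 2 records × 9 = 18
Step 3: Sum all mapped values = 51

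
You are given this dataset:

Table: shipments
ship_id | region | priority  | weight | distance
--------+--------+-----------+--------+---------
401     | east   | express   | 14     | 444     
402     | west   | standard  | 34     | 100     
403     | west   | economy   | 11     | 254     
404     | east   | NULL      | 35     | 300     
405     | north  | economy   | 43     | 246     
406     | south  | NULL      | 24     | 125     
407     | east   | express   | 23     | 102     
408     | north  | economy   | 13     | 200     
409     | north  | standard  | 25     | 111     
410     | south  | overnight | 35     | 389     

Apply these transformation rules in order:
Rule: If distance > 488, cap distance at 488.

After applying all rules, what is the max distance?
444

Step 1: Original maximum distance = 444
Step 2: Check cap of 488 against maximum
Step 3: No records exceed the cap (max 444 <= cap 488), so no capping applies
Step 4: Maximum after transformation = 444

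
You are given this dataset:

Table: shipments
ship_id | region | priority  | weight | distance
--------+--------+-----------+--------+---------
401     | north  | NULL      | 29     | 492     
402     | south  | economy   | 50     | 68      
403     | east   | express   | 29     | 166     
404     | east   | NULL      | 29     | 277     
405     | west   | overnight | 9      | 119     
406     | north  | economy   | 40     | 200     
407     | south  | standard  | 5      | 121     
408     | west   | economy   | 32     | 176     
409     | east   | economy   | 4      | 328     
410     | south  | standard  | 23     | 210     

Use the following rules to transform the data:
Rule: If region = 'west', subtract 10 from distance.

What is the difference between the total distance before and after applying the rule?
20

Step 1: Original sum of distance = 2157
Step 2: 2 records have region = 'west'
Step 3: Each affected record changes by -10
Step 4: Total change = 2 × -10 = -20
Step 5: New sum = 2157 + -20 = 2137
Step 6: Difference = |2137 - 2157| = 20
        (Sum decreased by 20)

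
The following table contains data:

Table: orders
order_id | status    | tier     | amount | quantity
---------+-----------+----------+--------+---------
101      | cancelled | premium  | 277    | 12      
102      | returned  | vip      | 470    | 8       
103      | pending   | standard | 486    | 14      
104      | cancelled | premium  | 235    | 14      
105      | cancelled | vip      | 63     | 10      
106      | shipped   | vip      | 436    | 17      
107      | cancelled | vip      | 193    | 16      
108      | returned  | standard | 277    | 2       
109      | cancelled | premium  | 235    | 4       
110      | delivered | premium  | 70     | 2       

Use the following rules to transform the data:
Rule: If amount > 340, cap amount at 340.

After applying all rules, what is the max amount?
340

Step 1: Original maximum amount = 486
Step 2: Apply cap at 340
Step 3: 3 records had amount > 340 and were capped
Step 4: Maximum after transformation = 340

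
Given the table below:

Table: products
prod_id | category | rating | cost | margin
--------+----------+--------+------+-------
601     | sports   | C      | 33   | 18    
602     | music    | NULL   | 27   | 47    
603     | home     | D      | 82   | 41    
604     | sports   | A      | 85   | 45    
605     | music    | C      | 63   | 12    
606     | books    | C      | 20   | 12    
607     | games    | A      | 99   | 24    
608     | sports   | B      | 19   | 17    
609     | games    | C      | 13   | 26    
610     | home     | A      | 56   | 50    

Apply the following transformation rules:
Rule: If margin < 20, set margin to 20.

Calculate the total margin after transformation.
313

Step 1: 4 records have margin < 20
Step 2: These records originally summed to 59
Step 3: After setting to minimum: 4 × 20 = 80
Step 4: Unaffected records sum: 233
Step 5: Final sum = 80 + 233 = 313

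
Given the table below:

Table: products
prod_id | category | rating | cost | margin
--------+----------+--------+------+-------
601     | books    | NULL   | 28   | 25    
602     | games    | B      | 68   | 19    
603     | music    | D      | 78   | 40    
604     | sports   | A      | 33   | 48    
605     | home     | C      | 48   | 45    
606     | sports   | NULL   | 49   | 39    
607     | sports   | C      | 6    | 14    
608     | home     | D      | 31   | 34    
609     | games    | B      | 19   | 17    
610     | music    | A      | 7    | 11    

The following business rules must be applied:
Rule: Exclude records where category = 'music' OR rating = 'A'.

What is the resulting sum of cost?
249

Step 1: Find records where category = 'music' OR rating = 'A'
Step 2: 3 records match, summing to 118
Step 3: Original sum: 367
Step 4: Remaining sum = 367 - 118 = 249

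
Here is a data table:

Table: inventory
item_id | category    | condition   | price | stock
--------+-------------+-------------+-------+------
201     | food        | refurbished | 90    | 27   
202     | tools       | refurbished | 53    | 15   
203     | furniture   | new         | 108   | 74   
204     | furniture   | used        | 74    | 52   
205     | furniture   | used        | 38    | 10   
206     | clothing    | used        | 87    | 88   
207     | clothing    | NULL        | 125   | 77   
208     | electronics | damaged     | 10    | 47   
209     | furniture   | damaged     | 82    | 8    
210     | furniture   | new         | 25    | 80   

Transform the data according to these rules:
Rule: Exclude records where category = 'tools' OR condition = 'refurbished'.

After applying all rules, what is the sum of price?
549

Step 1: Find records where category = 'tools' OR condition = 'refurbished'
Step 2: 2 records match, summing to 143
Step 3: Original sum: 692
Step 4: Remaining sum = 692 - 143 = 549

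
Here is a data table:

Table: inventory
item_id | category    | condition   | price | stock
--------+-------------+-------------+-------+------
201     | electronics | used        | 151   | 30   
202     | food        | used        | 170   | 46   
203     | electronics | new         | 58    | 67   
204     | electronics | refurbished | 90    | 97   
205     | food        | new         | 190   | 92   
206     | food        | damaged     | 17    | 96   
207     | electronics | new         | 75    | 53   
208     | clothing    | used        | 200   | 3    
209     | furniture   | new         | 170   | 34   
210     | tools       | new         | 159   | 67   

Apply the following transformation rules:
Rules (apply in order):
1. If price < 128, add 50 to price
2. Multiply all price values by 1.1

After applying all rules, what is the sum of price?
1628.0

Step 1: Apply Rule 1 - Add 50 to records with price < 128
  - 4 records affected: 240 + (4 × 50) = 440
  - Unaffected records: 1040
  - Sum after Rule 1: 1480
Step 2: Apply Rule 2 - Multiply all by 1.1
  - 1480 × 1.1 = 1628.0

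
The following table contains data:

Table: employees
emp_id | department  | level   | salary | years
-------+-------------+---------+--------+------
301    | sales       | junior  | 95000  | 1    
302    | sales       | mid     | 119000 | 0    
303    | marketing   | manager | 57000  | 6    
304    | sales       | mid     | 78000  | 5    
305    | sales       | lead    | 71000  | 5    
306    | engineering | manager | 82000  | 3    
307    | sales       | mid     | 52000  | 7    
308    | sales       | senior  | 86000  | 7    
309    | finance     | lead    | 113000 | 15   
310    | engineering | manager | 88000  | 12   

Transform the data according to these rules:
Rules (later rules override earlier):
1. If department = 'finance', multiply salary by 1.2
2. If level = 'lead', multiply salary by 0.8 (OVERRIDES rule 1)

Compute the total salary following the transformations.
804200.0

Step 1: Rule 2 takes priority for records with level = 'lead'
  - 2 records: 184000 × 0.8 = 147200.0
Step 2: Rule 1 applies to remaining records with department = 'finance'
  - 0 records: 0 × 1.2 = 0.0
Step 3: Other records unchanged: 657000
Step 4: Final sum = 147200.0 + 0.0 + 657000 = 804200.0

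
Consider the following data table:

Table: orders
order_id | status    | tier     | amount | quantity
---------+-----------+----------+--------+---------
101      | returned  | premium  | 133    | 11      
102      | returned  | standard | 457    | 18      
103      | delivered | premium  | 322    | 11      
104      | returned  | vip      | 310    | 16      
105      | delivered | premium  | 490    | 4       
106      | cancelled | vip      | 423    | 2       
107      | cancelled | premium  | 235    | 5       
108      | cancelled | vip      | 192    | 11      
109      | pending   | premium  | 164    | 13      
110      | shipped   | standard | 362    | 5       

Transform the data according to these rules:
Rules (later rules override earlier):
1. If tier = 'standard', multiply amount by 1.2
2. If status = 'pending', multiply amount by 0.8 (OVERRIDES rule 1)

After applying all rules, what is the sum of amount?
3219.0

Step 1: Rule 2 takes priority for records with status = 'pending'
  - 1 records: 164 × 0.8 = 131.2
Step 2: Rule 1 applies to remaining records with tier = 'standard'
  - 2 records: 819 × 1.2 = 982.8
Step 3: Other records unchanged: 2105
Step 4: Final sum = 131.2 + 982.8 + 2105 = 3219.0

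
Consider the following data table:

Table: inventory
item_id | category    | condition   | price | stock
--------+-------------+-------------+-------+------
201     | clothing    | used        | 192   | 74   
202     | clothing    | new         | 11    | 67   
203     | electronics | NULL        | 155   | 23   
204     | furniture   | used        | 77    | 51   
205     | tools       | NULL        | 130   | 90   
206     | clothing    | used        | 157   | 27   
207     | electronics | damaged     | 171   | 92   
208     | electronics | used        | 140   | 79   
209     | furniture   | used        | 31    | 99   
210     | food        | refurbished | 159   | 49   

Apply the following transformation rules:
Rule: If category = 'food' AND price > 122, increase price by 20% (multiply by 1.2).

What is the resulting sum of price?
1254.8

Step 1: Find records where category = 'food' AND price > 122
Step 2: 1 records match, summing to 159
Step 3: After multiplier: 159 × 1.2 = 190.8
Step 4: Unaffected records sum: 1064
Step 5: Final sum = 190.8 + 1064 = 1254.8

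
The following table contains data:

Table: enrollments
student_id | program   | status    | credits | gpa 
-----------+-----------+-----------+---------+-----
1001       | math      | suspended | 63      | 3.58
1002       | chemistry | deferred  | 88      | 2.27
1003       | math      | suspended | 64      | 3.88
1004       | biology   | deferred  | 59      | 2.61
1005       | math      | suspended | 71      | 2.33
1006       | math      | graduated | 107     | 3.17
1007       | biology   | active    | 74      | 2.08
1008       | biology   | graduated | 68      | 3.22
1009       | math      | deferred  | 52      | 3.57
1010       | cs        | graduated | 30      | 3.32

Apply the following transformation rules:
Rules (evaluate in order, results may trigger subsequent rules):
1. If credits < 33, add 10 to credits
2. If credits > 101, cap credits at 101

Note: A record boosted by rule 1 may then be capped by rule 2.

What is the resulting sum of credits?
680

Step 1: Apply rule 1 to records with credits < 33
  - 1 records get bonus of 10
  - Of these, 0 records then exceed 101 and get capped
Step 2: Apply rule 2 to records with credits > 101
  - 1 records (original) are capped
Step 3: Calculate final sum = 680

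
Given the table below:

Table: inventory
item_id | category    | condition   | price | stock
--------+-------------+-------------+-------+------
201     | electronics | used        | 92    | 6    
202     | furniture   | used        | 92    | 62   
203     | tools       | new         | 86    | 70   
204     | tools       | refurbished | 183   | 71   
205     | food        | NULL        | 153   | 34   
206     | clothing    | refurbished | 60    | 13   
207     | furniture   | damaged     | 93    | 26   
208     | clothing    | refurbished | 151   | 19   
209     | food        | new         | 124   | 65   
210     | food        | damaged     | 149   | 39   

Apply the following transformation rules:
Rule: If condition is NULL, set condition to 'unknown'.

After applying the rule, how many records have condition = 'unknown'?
1

Step 1: Count records where condition IS NULL
Step 2: Found 1 records with NULL condition
Step 3: These records will have condition set to 'unknown'
Step 4: Records already having condition = 'unknown': 0
Step 5: Answer: 1 + 0 = 1 records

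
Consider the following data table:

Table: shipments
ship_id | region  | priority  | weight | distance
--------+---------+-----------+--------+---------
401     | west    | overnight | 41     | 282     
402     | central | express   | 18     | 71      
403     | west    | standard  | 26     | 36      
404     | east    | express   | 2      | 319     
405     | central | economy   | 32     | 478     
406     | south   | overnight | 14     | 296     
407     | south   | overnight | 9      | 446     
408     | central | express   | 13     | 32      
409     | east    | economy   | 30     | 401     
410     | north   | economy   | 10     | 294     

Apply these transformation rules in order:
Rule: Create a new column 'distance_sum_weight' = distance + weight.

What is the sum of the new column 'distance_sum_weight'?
2850

Step 1: For each record, compute distance + weight
Example calculations:
  282 + 41 = 323
  71 + 18 = 89
  36 + 26 = 62
  ...
Step 2: Sum all derived values
Step 3: Total = 2850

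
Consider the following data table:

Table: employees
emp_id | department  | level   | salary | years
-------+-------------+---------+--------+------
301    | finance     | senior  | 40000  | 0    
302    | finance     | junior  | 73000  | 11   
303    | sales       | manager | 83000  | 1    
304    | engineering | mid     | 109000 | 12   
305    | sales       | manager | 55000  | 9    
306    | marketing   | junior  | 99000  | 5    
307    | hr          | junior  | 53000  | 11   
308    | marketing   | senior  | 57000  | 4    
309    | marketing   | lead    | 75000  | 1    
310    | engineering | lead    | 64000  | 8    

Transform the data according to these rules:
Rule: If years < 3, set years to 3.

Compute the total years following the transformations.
69

Step 1: 3 records have years < 3
Step 2: These records originally summed to 2
Step 3: After setting to minimum: 3 × 3 = 9
Step 4: Unaffected records sum: 60
Step 5: Final sum = 9 + 60 = 69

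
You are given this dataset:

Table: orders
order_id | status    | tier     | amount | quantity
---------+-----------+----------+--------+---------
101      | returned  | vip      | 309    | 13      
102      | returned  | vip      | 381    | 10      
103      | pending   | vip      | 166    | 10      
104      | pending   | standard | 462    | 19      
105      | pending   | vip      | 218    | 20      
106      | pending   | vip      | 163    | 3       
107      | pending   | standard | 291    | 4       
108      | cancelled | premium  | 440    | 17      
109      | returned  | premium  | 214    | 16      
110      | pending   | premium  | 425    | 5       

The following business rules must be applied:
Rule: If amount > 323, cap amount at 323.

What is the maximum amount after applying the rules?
323

Step 1: Original maximum amount = 462
Step 2: Apply cap at 323
Step 3: 4 records had amount > 323 and were capped
Step 4: Maximum after transformation = 323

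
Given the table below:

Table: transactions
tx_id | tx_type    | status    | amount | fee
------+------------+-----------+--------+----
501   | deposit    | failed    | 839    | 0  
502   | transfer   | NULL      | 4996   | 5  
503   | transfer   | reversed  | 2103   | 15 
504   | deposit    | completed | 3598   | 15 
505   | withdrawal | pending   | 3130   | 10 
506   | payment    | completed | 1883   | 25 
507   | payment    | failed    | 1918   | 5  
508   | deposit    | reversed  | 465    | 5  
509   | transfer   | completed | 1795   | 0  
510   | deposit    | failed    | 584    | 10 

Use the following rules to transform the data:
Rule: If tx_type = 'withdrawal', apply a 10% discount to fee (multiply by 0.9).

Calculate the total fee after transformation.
89.0

Step 1: Records with tx_type = 'withdrawal' have total fee = 10
Step 2: Apply multiplier: 10 × 0.9 = 9.0
Step 3: Other records total: 80
Step 4: Final sum = 9.0 + 80 = 89.0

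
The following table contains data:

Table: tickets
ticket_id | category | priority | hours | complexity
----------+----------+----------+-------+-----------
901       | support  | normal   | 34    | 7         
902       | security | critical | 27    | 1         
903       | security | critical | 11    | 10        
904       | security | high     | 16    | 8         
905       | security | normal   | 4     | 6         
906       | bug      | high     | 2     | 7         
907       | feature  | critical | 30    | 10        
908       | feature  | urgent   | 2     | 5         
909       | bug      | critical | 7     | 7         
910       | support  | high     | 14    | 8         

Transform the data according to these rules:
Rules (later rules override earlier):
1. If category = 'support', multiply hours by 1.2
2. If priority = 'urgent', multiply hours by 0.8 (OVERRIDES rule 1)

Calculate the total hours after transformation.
156.2

Step 1: Rule 2 takes priority for records with priority = 'urgent'
  - 1 records: 2 × 0.8 = 1.6
Step 2: Rule 1 applies to remaining records with category = 'support'
  - 2 records: 48 × 1.2 = 57.6
Step 3: Other records unchanged: 97
Step 4: Final sum = 1.6 + 57.6 + 97 = 156.2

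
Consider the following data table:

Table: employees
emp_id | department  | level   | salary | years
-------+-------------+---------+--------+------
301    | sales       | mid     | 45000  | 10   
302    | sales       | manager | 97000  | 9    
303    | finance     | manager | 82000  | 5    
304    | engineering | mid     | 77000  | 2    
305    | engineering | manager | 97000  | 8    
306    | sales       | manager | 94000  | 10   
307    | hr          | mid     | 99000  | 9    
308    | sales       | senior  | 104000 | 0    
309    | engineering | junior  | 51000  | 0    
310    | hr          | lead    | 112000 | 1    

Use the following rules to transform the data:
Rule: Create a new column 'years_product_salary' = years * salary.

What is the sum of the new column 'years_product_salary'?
4606000

Step 1: For each record, compute years * salary
Example calculations:
  10 * 45000 = 450000
  9 * 97000 = 873000
  5 * 82000 = 410000
  ...
Step 2: Sum all derived values
Step 3: Total = 4606000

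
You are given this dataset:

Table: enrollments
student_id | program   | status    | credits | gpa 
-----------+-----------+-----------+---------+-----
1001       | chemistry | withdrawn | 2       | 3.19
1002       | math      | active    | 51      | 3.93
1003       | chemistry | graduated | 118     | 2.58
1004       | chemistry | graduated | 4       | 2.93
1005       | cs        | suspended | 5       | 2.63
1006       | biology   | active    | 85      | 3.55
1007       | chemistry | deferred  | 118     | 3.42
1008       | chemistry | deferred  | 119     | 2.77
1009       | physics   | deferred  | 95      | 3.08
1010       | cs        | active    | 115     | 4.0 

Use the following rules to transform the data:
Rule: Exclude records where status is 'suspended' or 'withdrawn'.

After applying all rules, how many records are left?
8

Step 1: Count records to exclude
  - 1 (suspended) + 1 (withdrawn) = 2 records
Step 2: Total records: 10
Step 3: Remaining = 10 - 2 = 8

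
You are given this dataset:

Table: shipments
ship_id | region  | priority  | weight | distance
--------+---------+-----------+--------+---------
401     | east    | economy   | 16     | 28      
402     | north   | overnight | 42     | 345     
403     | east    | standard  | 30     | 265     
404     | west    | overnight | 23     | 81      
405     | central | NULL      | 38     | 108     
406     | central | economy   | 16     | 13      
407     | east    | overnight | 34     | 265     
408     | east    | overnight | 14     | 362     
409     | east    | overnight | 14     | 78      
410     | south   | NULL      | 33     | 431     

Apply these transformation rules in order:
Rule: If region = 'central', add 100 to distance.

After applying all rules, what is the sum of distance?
2176

Step 1: Count records where region = 'central': 2
Step 2: Total bonus added: 2 × 100 = 200
Step 3: Original sum of distance: 1976
Step 4: Final sum = 1976 + 200 = 2176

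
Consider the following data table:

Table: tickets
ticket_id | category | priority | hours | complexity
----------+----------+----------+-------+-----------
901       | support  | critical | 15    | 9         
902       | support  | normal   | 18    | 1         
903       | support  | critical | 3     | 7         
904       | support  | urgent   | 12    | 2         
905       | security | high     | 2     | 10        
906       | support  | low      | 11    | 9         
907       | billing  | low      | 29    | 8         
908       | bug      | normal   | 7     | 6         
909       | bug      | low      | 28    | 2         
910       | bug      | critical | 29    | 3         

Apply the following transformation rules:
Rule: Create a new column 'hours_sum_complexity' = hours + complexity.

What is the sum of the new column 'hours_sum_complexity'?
211

Step 1: For each record, compute hours + complexity
Example calculations:
  15 + 9 = 24
  18 + 1 = 19
  3 + 7 = 10
  ...
Step 2: Sum all derived values
Step 3: Total = 211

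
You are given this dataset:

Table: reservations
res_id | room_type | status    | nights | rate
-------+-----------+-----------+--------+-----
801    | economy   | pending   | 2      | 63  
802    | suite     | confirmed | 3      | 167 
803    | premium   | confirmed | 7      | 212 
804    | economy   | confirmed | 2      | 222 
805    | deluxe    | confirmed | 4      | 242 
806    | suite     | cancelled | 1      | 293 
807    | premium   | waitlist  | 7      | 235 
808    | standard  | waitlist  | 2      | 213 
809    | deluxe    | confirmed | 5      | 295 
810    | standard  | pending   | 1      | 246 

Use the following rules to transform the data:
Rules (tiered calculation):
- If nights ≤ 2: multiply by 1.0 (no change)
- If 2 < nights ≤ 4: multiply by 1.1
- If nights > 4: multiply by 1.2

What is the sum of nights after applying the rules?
38.5

Step 1: Tier 1 (nights ≤ 2): 5 records, sum = 8 × 1.0 = 8.0
Step 2: Tier 2 (2 < nights ≤ 4): 2 records, sum = 7 × 1.1 = 7.7
Step 3: Tier 3 (nights > 4): 3 records, sum = 19 × 1.2 = 22.8
Step 4: Final sum = 8.0 + 7.7 + 22.8 = 38.5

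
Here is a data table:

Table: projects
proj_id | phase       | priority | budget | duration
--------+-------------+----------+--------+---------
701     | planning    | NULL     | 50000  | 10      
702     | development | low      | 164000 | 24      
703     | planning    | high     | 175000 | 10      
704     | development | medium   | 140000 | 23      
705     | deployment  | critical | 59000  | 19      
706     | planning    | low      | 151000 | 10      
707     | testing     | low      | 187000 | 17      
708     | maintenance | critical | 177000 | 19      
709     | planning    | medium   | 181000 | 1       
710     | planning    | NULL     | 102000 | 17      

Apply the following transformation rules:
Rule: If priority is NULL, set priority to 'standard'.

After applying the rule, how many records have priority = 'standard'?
2

Step 1: Count records where priority IS NULL
Step 2: Found 2 records with NULL priority
Step 3: These records will have priority set to 'standard'
Step 4: Records already having priority = 'standard': 0
Step 5: Answer: 2 + 0 = 2 records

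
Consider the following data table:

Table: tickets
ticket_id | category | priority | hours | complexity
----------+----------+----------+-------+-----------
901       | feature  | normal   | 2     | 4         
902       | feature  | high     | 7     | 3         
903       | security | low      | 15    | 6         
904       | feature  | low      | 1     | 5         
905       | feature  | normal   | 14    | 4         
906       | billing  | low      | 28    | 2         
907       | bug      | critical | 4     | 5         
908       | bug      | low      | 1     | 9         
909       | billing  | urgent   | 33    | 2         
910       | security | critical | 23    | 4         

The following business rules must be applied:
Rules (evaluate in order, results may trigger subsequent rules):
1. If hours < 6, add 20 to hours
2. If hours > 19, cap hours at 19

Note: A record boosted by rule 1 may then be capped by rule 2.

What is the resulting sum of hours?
169

Step 1: Apply rule 1 to records with hours < 6
  - 4 records get bonus of 20
  - Of these, 4 records then exceed 19 and get capped
Step 2: Apply rule 2 to records with hours > 19
  - 3 records (original) are capped
Step 3: Calculate final sum = 169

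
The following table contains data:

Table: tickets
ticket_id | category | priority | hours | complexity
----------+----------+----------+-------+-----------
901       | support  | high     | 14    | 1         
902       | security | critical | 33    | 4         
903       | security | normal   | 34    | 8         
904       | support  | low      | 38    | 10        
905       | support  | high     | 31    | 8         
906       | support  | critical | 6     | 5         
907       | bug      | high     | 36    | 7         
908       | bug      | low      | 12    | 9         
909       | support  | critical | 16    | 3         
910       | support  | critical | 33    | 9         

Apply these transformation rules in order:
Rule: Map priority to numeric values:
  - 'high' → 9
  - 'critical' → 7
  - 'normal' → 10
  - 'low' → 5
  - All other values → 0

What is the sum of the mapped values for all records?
75

Step 1: Apply mapping to each record
Step 2: Count by status:
  'high': 3 records × 9 = 27
  'critical': 4 records × 7 = 28
  'normal': 1 records × 10 = 10
  'low': 2 records × 5 = 10
Step 3: Sum all mapped values = 75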